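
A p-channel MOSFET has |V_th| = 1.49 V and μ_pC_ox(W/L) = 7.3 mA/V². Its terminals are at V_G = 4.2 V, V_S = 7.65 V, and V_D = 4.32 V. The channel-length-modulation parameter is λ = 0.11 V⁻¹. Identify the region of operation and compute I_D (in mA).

Saturation; I_D = 19.2 mA

V_SG = V_S − V_G = 7.65 − 4.2 = 3.45 V; V_SD = V_S − V_D = 7.65 − 4.32 = 3.33 V.
V_ov = V_SG − |V_th| = 3.45 − 1.49 = 1.96 V.
Since V_SD = 3.33 V ≥ V_ov = 1.96 V, the device is in saturation.
I_D = ½ k_p V_ov² (1 + λ V_SD) = 0.5 × 7.3 × 1.96² × (1 + 0.11 × 3.33) = 19.2 mA.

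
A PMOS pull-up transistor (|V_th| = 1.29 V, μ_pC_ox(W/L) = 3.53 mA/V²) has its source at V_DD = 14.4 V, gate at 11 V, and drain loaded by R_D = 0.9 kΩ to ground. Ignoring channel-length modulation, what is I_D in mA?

V_SG = V_DD − V_G = 14.4 − 11 = 3.4 V, so V_ov = 3.4 − 1.29 = 2.11 V.
Assume saturation: I_D = ½ k_p V_ov² = 0.5 × 3.53 × 2.11² = 7.86 mA, giving V_SD = V_DD − I_D R_D = 14.4 − 7.86 × 0.9 = 7.33 V.
V_SD = 7.33 V ≥ V_ov = 2.11 V, confirming saturation.

I_D = 7.86 mA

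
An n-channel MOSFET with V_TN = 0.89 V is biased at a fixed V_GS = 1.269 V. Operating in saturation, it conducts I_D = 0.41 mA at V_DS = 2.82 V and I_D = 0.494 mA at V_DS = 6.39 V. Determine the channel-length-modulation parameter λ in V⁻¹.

With V_GS fixed, I_D ∝ (1 + λ V_DS) in saturation, so I_D2/I_D1 = (1 + λ V_DS2)/(1 + λ V_DS1).
0.494/0.41 = 1.205 = (1 + 6.39 λ)/(1 + 2.82 λ).
Solving: λ (I_D1 V_DS2 − I_D2 V_DS1) = I_D2 − I_D1, so λ = (0.494 − 0.41) / (0.41 × 6.39 − 0.494 × 2.82) = 0.084 / 1.23 = 0.0685 V⁻¹.

λ = 0.0685 V⁻¹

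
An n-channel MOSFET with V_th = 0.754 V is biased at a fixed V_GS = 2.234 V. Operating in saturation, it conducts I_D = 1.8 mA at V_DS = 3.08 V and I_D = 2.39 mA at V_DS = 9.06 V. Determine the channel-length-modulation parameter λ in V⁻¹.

λ = 0.0659 V⁻¹

With V_GS fixed, I_D ∝ (1 + λ V_DS) in saturation, so I_D2/I_D1 = (1 + λ V_DS2)/(1 + λ V_DS1).
2.39/1.8 = 1.328 = (1 + 9.06 λ)/(1 + 3.08 λ).
Solving: λ (I_D1 V_DS2 − I_D2 V_DS1) = I_D2 − I_D1, so λ = (2.39 − 1.8) / (1.8 × 9.06 − 2.39 × 3.08) = 0.59 / 8.95 = 0.0659 V⁻¹.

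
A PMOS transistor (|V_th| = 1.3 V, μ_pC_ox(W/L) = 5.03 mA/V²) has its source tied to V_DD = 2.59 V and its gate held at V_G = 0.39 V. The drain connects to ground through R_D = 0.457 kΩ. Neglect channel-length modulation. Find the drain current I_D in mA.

I_D = 2.04 mA

V_SG = V_DD − V_G = 2.59 − 0.39 = 2.2 V, so V_ov = 2.2 − 1.3 = 0.9 V.
Assume saturation: I_D = ½ k_p V_ov² = 0.5 × 5.03 × 0.9² = 2.04 mA, giving V_SD = V_DD − I_D R_D = 2.59 − 2.04 × 0.457 = 1.66 V.
V_SD = 1.66 V ≥ V_ov = 0.9 V, confirming saturation.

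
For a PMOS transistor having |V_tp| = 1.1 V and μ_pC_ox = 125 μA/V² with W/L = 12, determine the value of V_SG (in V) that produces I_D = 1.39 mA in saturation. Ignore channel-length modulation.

k_p = μ_pC_ox · (W/L) = 1.5 mA/V².
In saturation I_D = ½ k_p (V_SG − |V_tp|)², so V_SG − |V_tp| = √(2 I_D / k_p) = √(2 × 1.39 / 1.5) = 1.36 V.
V_SG = 1.1 + 1.36 = 2.46 V.

V_SG = 2.46 V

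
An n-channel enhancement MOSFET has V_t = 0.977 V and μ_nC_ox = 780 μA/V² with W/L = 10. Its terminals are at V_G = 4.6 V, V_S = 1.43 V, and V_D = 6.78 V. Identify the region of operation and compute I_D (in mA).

V_GS = V_G − V_S = 4.6 − 1.43 = 3.17 V; V_DS = V_D − V_S = 6.78 − 1.43 = 5.35 V.
k_n = μ_nC_ox · (W/L) = 7.8 mA/V².
V_ov = V_GS − V_t = 3.17 − 0.977 = 2.19 V.
Since V_DS = 5.35 V ≥ V_ov = 2.19 V, the device is in saturation.
I_D = ½ k_n V_ov² = 0.5 × 7.8 × 2.19² = 18.8 mA.

Saturation; I_D = 18.8 mA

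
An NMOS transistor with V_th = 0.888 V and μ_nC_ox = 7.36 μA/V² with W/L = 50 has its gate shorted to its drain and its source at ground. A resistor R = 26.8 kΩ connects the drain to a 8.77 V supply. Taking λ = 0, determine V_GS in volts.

With gate tied to drain, V_GS = V_DS ≥ V_GS − V_th, so the device is in saturation.
k_n = μ_nC_ox · (W/L) = 0.368 mA/V².
KCL at the drain: ½ k_n (V_GS − V_th)² = (V_DD − V_GS)/R.
Let x = V_GS − 0.888. Then 4.93 x² + x − 7.882 = 0, giving x = 1.17 V (positive root), so V_GS = 2.05 V.
I_D = (V_DD − V_GS)/R = (8.77 − 2.05) / 26.8 = 0.251 mA.

V_GS = 2.05 V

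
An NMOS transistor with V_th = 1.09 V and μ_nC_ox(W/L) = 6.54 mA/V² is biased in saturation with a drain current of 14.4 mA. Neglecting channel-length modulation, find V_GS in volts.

In saturation I_D = ½ k_n (V_GS − V_th)², so V_GS − V_th = √(2 I_D / k_n) = √(2 × 14.4 / 6.54) = 2.1 V.
V_GS = 1.09 + 2.1 = 3.19 V.

V_GS = 3.19 V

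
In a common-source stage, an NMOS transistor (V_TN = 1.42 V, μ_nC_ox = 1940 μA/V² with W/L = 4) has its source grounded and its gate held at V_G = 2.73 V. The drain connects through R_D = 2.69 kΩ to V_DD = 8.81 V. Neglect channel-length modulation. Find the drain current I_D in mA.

V_GS = V_G = 2.73 V, so V_ov = 2.73 − 1.42 = 1.31 V.
k_n = μ_nC_ox · (W/L) = 7.76 mA/V².
Assume saturation: I_D = ½ k_n V_ov² = 0.5 × 7.76 × 1.31² = 6.66 mA, giving V_DS = V_DD − I_D R_D = 8.81 − 6.66 × 2.69 = -9.1 V.
But -9.1 V < V_ov = 1.31 V, so the device is actually in triode.
In triode I_D = k_n[V_ov V_DS − ½ V_DS²] and I_D = (V_DD − V_DS)/R_D. Equating: 10.4 V_DS² − 28.35 V_DS + 8.81 = 0, giving V_DS = 0.358 V (the root below V_ov).
I_D = (8.81 − 0.358) / 2.69 = 3.14 mA.

I_D = 3.14 mA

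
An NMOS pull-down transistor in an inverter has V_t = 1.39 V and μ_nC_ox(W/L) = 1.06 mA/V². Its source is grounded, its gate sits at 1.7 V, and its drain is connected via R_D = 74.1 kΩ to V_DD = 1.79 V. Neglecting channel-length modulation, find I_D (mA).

I_D = 0.0231 mA

V_GS = V_G = 1.7 V, so V_ov = 1.7 − 1.39 = 0.31 V.
Assume saturation: I_D = ½ k_n V_ov² = 0.5 × 1.06 × 0.31² = 0.0509 mA, giving V_DS = V_DD − I_D R_D = 1.79 − 0.0509 × 74.1 = -1.98 V.
But -1.98 V < V_ov = 0.31 V, so the device is actually in triode.
In triode I_D = k_n[V_ov V_DS − ½ V_DS²] and I_D = (V_DD − V_DS)/R_D. Equating: 39.3 V_DS² − 25.35 V_DS + 1.79 = 0, giving V_DS = 0.0807 V (the root below V_ov).
I_D = (1.79 − 0.0807) / 74.1 = 0.0231 mA.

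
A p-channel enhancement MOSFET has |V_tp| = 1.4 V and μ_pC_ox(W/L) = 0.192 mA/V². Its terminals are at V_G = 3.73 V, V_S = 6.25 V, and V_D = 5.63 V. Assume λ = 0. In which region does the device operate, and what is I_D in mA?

Triode; I_D = 0.0964 mA

V_SG = V_S − V_G = 6.25 − 3.73 = 2.52 V; V_SD = V_S − V_D = 6.25 − 5.63 = 0.62 V.
V_ov = V_SG − |V_tp| = 2.52 − 1.4 = 1.12 V.
Since V_SD = 0.62 V < V_ov = 1.12 V, the device is in the triode region.
I_D = k_p [V_ov · V_SD − ½ V_SD²] = 0.192 × [1.12 × 0.62 − 0.5 × 0.62²] = 0.0964 mA.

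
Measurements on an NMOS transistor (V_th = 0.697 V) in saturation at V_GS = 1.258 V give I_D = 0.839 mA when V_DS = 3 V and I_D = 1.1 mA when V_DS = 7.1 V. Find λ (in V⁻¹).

With V_GS fixed, I_D ∝ (1 + λ V_DS) in saturation, so I_D2/I_D1 = (1 + λ V_DS2)/(1 + λ V_DS1).
1.1/0.839 = 1.311 = (1 + 7.1 λ)/(1 + 3 λ).
Solving: λ (I_D1 V_DS2 − I_D2 V_DS1) = I_D2 − I_D1, so λ = (1.1 − 0.839) / (0.839 × 7.1 − 1.1 × 3) = 0.261 / 2.66 = 0.0982 V⁻¹.

λ = 0.0982 V⁻¹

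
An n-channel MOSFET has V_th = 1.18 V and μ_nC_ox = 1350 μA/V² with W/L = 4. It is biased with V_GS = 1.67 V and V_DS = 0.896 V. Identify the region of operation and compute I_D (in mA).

k_n = μ_nC_ox · (W/L) = 5.4 mA/V².
V_ov = V_GS − V_th = 1.67 − 1.18 = 0.49 V.
Since V_DS = 0.896 V ≥ V_ov = 0.49 V, the device is in saturation.
I_D = ½ k_n V_ov² = 0.5 × 5.4 × 0.49² = 0.648 mA.

Saturation; I_D = 0.648 mA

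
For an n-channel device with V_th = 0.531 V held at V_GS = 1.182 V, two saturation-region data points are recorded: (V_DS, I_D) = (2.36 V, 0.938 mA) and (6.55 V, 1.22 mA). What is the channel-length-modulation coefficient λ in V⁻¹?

λ = 0.0864 V⁻¹

With V_GS fixed, I_D ∝ (1 + λ V_DS) in saturation, so I_D2/I_D1 = (1 + λ V_DS2)/(1 + λ V_DS1).
1.22/0.938 = 1.301 = (1 + 6.55 λ)/(1 + 2.36 λ).
Solving: λ (I_D1 V_DS2 − I_D2 V_DS1) = I_D2 − I_D1, so λ = (1.22 − 0.938) / (0.938 × 6.55 − 1.22 × 2.36) = 0.282 / 3.26 = 0.0864 V⁻¹.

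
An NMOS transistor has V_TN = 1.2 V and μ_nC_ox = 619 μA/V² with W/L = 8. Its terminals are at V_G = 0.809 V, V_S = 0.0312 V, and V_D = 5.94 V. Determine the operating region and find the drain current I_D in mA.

Cutoff; I_D = 0 mA

V_GS = V_G − V_S = 0.809 − 0.0312 = 0.778 V; V_DS = V_D − V_S = 5.94 − 0.0312 = 5.91 V.
V_GS = 0.778 V < V_TN = 1.2 V, so the transistor is in cutoff.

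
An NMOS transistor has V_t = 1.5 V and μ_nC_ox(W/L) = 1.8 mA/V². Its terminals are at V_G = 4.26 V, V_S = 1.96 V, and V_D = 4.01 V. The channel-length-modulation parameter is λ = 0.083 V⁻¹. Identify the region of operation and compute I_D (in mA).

Saturation; I_D = 0.674 mA

V_GS = V_G − V_S = 4.26 − 1.96 = 2.3 V; V_DS = V_D − V_S = 4.01 − 1.96 = 2.05 V.
V_ov = V_GS − V_t = 2.3 − 1.5 = 0.8 V.
Since V_DS = 2.05 V ≥ V_ov = 0.8 V, the device is in saturation.
I_D = ½ k_n V_ov² (1 + λ V_DS) = 0.5 × 1.8 × 0.8² × (1 + 0.083 × 2.05) = 0.674 mA.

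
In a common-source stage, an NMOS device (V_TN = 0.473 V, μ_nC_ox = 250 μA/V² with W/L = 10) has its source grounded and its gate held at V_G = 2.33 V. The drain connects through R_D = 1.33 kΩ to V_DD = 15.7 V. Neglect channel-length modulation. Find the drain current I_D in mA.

I_D = 4.31 mA

V_GS = V_G = 2.33 V, so V_ov = 2.33 − 0.473 = 1.86 V.
k_n = μ_nC_ox · (W/L) = 2.5 mA/V².
Assume saturation: I_D = ½ k_n V_ov² = 0.5 × 2.5 × 1.86² = 4.31 mA, giving V_DS = V_DD − I_D R_D = 15.7 − 4.31 × 1.33 = 9.97 V.
V_DS = 9.97 V ≥ V_ov = 1.86 V, confirming saturation.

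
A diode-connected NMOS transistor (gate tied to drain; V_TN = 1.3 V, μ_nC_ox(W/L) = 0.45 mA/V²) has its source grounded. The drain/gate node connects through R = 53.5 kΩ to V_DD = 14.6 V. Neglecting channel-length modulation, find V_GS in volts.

V_GS = 2.31 V

With gate tied to drain, V_GS = V_DS ≥ V_GS − V_TN, so the device is in saturation.
KCL at the drain: ½ k_n (V_GS − V_TN)² = (V_DD − V_GS)/R.
Let x = V_GS − 1.3. Then 12 x² + x − 13.3 = 0, giving x = 1.01 V (positive root), so V_GS = 2.31 V.
I_D = (V_DD − V_GS)/R = (14.6 − 2.31) / 53.5 = 0.23 mA.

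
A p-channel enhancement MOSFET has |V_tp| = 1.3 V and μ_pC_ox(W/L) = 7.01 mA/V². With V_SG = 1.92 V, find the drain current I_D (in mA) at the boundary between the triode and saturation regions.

I_D = 1.35 mA

At the boundary V_SD = V_ov = V_SG − |V_tp| = 1.92 − 1.3 = 0.62 V.
I_D = ½ k_p V_ov² = 0.5 × 7.01 × 0.62² = 1.35 mA.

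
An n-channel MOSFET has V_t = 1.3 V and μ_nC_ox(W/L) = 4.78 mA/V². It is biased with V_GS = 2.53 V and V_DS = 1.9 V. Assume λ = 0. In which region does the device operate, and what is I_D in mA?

Saturation; I_D = 3.62 mA

V_ov = V_GS − V_t = 2.53 − 1.3 = 1.23 V.
Since V_DS = 1.9 V ≥ V_ov = 1.23 V, the device is in saturation.
I_D = ½ k_n V_ov² = 0.5 × 4.78 × 1.23² = 3.62 mA.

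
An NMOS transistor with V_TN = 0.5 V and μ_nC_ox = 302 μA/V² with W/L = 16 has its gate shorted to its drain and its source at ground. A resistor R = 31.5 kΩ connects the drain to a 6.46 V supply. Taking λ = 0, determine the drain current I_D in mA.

I_D = 0.181 mA

With gate tied to drain, V_GS = V_DS ≥ V_GS − V_TN, so the device is in saturation.
k_n = μ_nC_ox · (W/L) = 4.832 mA/V².
KCL at the drain: ½ k_n (V_GS − V_TN)² = (V_DD − V_GS)/R.
Let x = V_GS − 0.5. Then 76.1 x² + x − 5.96 = 0, giving x = 0.273 V (positive root), so V_GS = 0.773 V.
I_D = (V_DD − V_GS)/R = (6.46 − 0.773) / 31.5 = 0.181 mA.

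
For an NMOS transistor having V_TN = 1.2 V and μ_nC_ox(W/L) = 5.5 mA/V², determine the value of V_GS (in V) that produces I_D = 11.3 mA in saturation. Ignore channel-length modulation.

V_GS = 3.23 V

In saturation I_D = ½ k_n (V_GS − V_TN)², so V_GS − V_TN = √(2 I_D / k_n) = √(2 × 11.3 / 5.5) = 2.03 V.
V_GS = 1.2 + 2.03 = 3.23 V.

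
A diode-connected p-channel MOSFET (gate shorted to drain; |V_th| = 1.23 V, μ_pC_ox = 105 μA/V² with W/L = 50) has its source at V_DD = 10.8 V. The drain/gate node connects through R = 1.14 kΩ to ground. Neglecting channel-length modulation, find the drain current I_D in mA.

With gate tied to drain, V_SG = V_SD ≥ V_SG − |V_th|, so the device is in saturation.
k_p = μ_pC_ox · (W/L) = 5.25 mA/V².
KCL at the drain: ½ k_p (V_SG − |V_th|)² = (V_DD − V_SG)/R.
Let x = V_SG − 1.23. Then 2.99 x² + x − 9.57 = 0, giving x = 1.63 V (positive root), so V_SG = 2.86 V.
I_D = (V_DD − V_SG)/R = (10.8 − 2.86) / 1.14 = 6.97 mA.

I_D = 6.97 mA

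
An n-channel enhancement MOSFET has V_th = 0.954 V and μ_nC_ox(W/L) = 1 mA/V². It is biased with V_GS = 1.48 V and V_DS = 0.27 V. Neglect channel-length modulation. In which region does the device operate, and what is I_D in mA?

Triode; I_D = 0.106 mA

V_ov = V_GS − V_th = 1.48 − 0.954 = 0.526 V.
Since V_DS = 0.27 V < V_ov = 0.526 V, the device is in the triode region.
I_D = k_n [V_ov · V_DS − ½ V_DS²] = 1 × [0.526 × 0.27 − 0.5 × 0.27²] = 0.106 mA.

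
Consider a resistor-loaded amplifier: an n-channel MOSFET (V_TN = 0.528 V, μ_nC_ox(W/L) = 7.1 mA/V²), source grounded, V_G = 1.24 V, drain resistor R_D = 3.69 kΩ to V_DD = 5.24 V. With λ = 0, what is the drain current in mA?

V_GS = V_G = 1.24 V, so V_ov = 1.24 − 0.528 = 0.712 V.
Assume saturation: I_D = ½ k_n V_ov² = 0.5 × 7.1 × 0.712² = 1.8 mA, giving V_DS = V_DD − I_D R_D = 5.24 − 1.8 × 3.69 = -1.4 V.
But -1.4 V < V_ov = 0.712 V, so the device is actually in triode.
In triode I_D = k_n[V_ov V_DS − ½ V_DS²] and I_D = (V_DD − V_DS)/R_D. Equating: 13.1 V_DS² − 19.65 V_DS + 5.24 = 0, giving V_DS = 0.347 V (the root below V_ov).
I_D = (5.24 − 0.347) / 3.69 = 1.33 mA.

I_D = 1.33 mA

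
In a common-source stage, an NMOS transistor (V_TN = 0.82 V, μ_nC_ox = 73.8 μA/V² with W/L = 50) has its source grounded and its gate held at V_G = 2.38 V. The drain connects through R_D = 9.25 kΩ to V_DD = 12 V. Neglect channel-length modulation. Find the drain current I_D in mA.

I_D = 1.27 mA

V_GS = V_G = 2.38 V, so V_ov = 2.38 − 0.82 = 1.56 V.
k_n = μ_nC_ox · (W/L) = 3.69 mA/V².
Assume saturation: I_D = ½ k_n V_ov² = 0.5 × 3.69 × 1.56² = 4.49 mA, giving V_DS = V_DD − I_D R_D = 12 − 4.49 × 9.25 = -29.5 V.
But -29.5 V < V_ov = 1.56 V, so the device is actually in triode.
In triode I_D = k_n[V_ov V_DS − ½ V_DS²] and I_D = (V_DD − V_DS)/R_D. Equating: 17.1 V_DS² − 54.25 V_DS + 12 = 0, giving V_DS = 0.239 V (the root below V_ov).
I_D = (12 − 0.239) / 9.25 = 1.27 mA.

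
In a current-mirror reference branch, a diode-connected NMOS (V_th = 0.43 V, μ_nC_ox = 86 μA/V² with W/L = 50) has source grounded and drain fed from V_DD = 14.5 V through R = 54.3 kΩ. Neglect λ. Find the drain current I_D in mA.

I_D = 0.253 mA

With gate tied to drain, V_GS = V_DS ≥ V_GS − V_th, so the device is in saturation.
k_n = μ_nC_ox · (W/L) = 4.3 mA/V².
KCL at the drain: ½ k_n (V_GS − V_th)² = (V_DD − V_GS)/R.
Let x = V_GS − 0.43. Then 117 x² + x − 14.07 = 0, giving x = 0.343 V (positive root), so V_GS = 0.773 V.
I_D = (V_DD − V_GS)/R = (14.5 − 0.773) / 54.3 = 0.253 mA.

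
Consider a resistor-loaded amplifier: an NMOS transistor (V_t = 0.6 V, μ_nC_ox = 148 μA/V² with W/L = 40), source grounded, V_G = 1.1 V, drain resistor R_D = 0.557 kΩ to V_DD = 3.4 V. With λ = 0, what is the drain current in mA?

V_GS = V_G = 1.1 V, so V_ov = 1.1 − 0.6 = 0.5 V.
k_n = μ_nC_ox · (W/L) = 5.92 mA/V².
Assume saturation: I_D = ½ k_n V_ov² = 0.5 × 5.92 × 0.5² = 0.74 mA, giving V_DS = V_DD − I_D R_D = 3.4 − 0.74 × 0.557 = 2.99 V.
V_DS = 2.99 V ≥ V_ov = 0.5 V, confirming saturation.

I_D = 0.740 mA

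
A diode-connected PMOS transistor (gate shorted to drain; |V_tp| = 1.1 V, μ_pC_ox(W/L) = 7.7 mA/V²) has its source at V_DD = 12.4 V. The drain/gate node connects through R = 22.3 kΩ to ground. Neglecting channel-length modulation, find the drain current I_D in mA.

With gate tied to drain, V_SG = V_SD ≥ V_SG − |V_tp|, so the device is in saturation.
KCL at the drain: ½ k_p (V_SG − |V_tp|)² = (V_DD − V_SG)/R.
Let x = V_SG − 1.1. Then 85.9 x² + x − 11.3 = 0, giving x = 0.357 V (positive root), so V_SG = 1.46 V.
I_D = (V_DD − V_SG)/R = (12.4 − 1.46) / 22.3 = 0.491 mA.

I_D = 0.491 mA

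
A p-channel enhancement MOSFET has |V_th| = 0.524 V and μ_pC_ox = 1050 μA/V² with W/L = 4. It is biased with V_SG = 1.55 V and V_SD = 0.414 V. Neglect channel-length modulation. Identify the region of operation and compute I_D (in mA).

Triode; I_D = 1.42 mA

k_p = μ_pC_ox · (W/L) = 4.2 mA/V².
V_ov = V_SG − |V_th| = 1.55 − 0.524 = 1.03 V.
Since V_SD = 0.414 V < V_ov = 1.03 V, the device is in the triode region.
I_D = k_p [V_ov · V_SD − ½ V_SD²] = 4.2 × [1.03 × 0.414 − 0.5 × 0.414²] = 1.42 mA.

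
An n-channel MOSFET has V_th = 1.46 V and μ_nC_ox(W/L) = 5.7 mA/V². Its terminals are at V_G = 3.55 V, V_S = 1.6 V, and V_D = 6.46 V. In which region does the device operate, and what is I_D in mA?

Saturation; I_D = 0.684 mA

V_GS = V_G − V_S = 3.55 − 1.6 = 1.95 V; V_DS = V_D − V_S = 6.46 − 1.6 = 4.86 V.
V_ov = V_GS − V_th = 1.95 − 1.46 = 0.49 V.
Since V_DS = 4.86 V ≥ V_ov = 0.49 V, the device is in saturation.
I_D = ½ k_n V_ov² = 0.5 × 5.7 × 0.49² = 0.684 mA.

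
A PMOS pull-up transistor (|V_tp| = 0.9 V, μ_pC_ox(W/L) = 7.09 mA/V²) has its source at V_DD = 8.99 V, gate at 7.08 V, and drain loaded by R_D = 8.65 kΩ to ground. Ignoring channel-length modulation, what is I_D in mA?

I_D = 1.02 mA

V_SG = V_DD − V_G = 8.99 − 7.08 = 1.91 V, so V_ov = 1.91 − 0.9 = 1.01 V.
Assume saturation: I_D = ½ k_p V_ov² = 0.5 × 7.09 × 1.01² = 3.62 mA, giving V_SD = V_DD − I_D R_D = 8.99 − 3.62 × 8.65 = -22.3 V.
But -22.3 V < V_ov = 1.01 V, so the device is actually in triode.
In triode I_D = k_p[V_ov V_SD − ½ V_SD²] and I_D = (V_DD − V_SD)/R_D. Equating: 30.7 V_SD² − 62.94 V_SD + 8.99 = 0, giving V_SD = 0.154 V (the root below V_ov).
I_D = (8.99 − 0.154) / 8.65 = 1.02 mA.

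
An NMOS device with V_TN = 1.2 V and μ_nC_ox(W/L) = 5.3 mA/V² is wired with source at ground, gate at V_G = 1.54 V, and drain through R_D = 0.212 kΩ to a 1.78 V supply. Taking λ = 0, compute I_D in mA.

I_D = 0.306 mA

V_GS = V_G = 1.54 V, so V_ov = 1.54 − 1.2 = 0.34 V.
Assume saturation: I_D = ½ k_n V_ov² = 0.5 × 5.3 × 0.34² = 0.306 mA, giving V_DS = V_DD − I_D R_D = 1.78 − 0.306 × 0.212 = 1.72 V.
V_DS = 1.72 V ≥ V_ov = 0.34 V, confirming saturation.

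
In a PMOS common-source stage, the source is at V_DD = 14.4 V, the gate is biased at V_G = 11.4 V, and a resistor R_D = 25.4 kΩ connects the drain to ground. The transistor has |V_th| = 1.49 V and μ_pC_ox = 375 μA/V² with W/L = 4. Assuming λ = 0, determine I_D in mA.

I_D = 0.556 mA

V_SG = V_DD − V_G = 14.4 − 11.4 = 3 V, so V_ov = 3 − 1.49 = 1.51 V.
k_p = μ_pC_ox · (W/L) = 1.5 mA/V².
Assume saturation: I_D = ½ k_p V_ov² = 0.5 × 1.5 × 1.51² = 1.71 mA, giving V_SD = V_DD − I_D R_D = 14.4 − 1.71 × 25.4 = -29 V.
But -29 V < V_ov = 1.51 V, so the device is actually in triode.
In triode I_D = k_p[V_ov V_SD − ½ V_SD²] and I_D = (V_DD − V_SD)/R_D. Equating: 19 V_SD² − 58.53 V_SD + 14.4 = 0, giving V_SD = 0.27 V (the root below V_ov).
I_D = (14.4 − 0.27) / 25.4 = 0.556 mA.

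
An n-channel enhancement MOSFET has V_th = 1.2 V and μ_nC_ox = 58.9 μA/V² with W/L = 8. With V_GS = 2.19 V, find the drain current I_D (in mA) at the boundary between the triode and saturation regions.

I_D = 0.231 mA

At the boundary V_DS = V_ov = V_GS − V_th = 2.19 − 1.2 = 0.99 V.
k_n = μ_nC_ox · (W/L) = 0.4712 mA/V².
I_D = ½ k_n V_ov² = 0.5 × 0.4712 × 0.99² = 0.231 mA.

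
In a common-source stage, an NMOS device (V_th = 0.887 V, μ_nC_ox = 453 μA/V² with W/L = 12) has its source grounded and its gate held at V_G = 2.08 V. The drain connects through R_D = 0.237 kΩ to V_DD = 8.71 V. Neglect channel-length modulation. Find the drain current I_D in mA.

V_GS = V_G = 2.08 V, so V_ov = 2.08 − 0.887 = 1.19 V.
k_n = μ_nC_ox · (W/L) = 5.436 mA/V².
Assume saturation: I_D = ½ k_n V_ov² = 0.5 × 5.436 × 1.19² = 3.87 mA, giving V_DS = V_DD − I_D R_D = 8.71 − 3.87 × 0.237 = 7.79 V.
V_DS = 7.79 V ≥ V_ov = 1.19 V, confirming saturation.

I_D = 3.87 mA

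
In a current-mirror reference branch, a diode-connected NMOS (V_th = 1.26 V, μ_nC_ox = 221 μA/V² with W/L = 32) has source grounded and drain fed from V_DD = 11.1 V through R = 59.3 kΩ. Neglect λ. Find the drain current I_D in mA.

With gate tied to drain, V_GS = V_DS ≥ V_GS − V_th, so the device is in saturation.
k_n = μ_nC_ox · (W/L) = 7.072 mA/V².
KCL at the drain: ½ k_n (V_GS − V_th)² = (V_DD − V_GS)/R.
Let x = V_GS − 1.26. Then 210 x² + x − 9.84 = 0, giving x = 0.214 V (positive root), so V_GS = 1.47 V.
I_D = (V_DD − V_GS)/R = (11.1 − 1.47) / 59.3 = 0.162 mA.

I_D = 0.162 mA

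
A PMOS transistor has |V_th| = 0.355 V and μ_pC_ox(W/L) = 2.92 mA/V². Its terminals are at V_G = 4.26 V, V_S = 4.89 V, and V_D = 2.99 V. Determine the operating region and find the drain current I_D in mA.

V_SG = V_S − V_G = 4.89 − 4.26 = 0.63 V; V_SD = V_S − V_D = 4.89 − 2.99 = 1.9 V.
V_ov = V_SG − |V_th| = 0.63 − 0.355 = 0.275 V.
Since V_SD = 1.9 V ≥ V_ov = 0.275 V, the device is in saturation.
I_D = ½ k_p V_ov² = 0.5 × 2.92 × 0.275² = 0.11 mA.

Saturation; I_D = 0.110 mA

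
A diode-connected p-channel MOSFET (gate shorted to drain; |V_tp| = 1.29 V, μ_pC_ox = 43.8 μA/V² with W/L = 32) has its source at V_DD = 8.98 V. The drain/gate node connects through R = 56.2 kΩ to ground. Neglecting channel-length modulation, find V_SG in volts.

With gate tied to drain, V_SG = V_SD ≥ V_SG − |V_tp|, so the device is in saturation.
k_p = μ_pC_ox · (W/L) = 1.402 mA/V².
KCL at the drain: ½ k_p (V_SG − |V_tp|)² = (V_DD − V_SG)/R.
Let x = V_SG − 1.29. Then 39.4 x² + x − 7.69 = 0, giving x = 0.429 V (positive root), so V_SG = 1.72 V.
I_D = (V_DD − V_SG)/R = (8.98 − 1.72) / 56.2 = 0.129 mA.

V_SG = 1.72 V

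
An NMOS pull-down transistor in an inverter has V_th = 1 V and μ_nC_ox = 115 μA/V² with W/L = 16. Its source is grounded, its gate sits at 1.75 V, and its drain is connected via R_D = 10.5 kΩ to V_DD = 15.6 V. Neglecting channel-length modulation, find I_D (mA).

I_D = 0.518 mA

V_GS = V_G = 1.75 V, so V_ov = 1.75 − 1 = 0.75 V.
k_n = μ_nC_ox · (W/L) = 1.84 mA/V².
Assume saturation: I_D = ½ k_n V_ov² = 0.5 × 1.84 × 0.75² = 0.518 mA, giving V_DS = V_DD − I_D R_D = 15.6 − 0.518 × 10.5 = 10.2 V.
V_DS = 10.2 V ≥ V_ov = 0.75 V, confirming saturation.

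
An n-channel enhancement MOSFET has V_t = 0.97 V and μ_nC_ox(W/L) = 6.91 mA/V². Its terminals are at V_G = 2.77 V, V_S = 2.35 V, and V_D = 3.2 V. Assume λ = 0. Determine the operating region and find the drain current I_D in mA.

V_GS = V_G − V_S = 2.77 − 2.35 = 0.42 V; V_DS = V_D − V_S = 3.2 − 2.35 = 0.85 V.
V_GS = 0.42 V < V_t = 0.97 V, so the transistor is in cutoff.

Cutoff; I_D = 0 mA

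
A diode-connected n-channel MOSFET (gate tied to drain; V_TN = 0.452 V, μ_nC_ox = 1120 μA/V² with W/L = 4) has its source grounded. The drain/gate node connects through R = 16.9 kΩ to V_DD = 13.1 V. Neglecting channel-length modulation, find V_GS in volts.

With gate tied to drain, V_GS = V_DS ≥ V_GS − V_TN, so the device is in saturation.
k_n = μ_nC_ox · (W/L) = 4.48 mA/V².
KCL at the drain: ½ k_n (V_GS − V_TN)² = (V_DD − V_GS)/R.
Let x = V_GS − 0.452. Then 37.9 x² + x − 12.65 = 0, giving x = 0.565 V (positive root), so V_GS = 1.02 V.
I_D = (V_DD − V_GS)/R = (13.1 − 1.02) / 16.9 = 0.715 mA.

V_GS = 1.02 V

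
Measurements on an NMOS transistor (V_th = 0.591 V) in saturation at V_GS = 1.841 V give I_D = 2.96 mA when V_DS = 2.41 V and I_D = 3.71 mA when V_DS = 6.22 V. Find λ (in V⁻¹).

With V_GS fixed, I_D ∝ (1 + λ V_DS) in saturation, so I_D2/I_D1 = (1 + λ V_DS2)/(1 + λ V_DS1).
3.71/2.96 = 1.253 = (1 + 6.22 λ)/(1 + 2.41 λ).
Solving: λ (I_D1 V_DS2 − I_D2 V_DS1) = I_D2 − I_D1, so λ = (3.71 − 2.96) / (2.96 × 6.22 − 3.71 × 2.41) = 0.75 / 9.47 = 0.0792 V⁻¹.

λ = 0.0792 V⁻¹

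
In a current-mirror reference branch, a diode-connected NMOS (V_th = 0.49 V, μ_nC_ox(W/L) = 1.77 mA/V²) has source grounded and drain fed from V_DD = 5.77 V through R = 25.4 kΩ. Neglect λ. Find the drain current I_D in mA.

I_D = 0.190 mA

With gate tied to drain, V_GS = V_DS ≥ V_GS − V_th, so the device is in saturation.
KCL at the drain: ½ k_n (V_GS − V_th)² = (V_DD − V_GS)/R.
Let x = V_GS − 0.49. Then 22.5 x² + x − 5.28 = 0, giving x = 0.463 V (positive root), so V_GS = 0.953 V.
I_D = (V_DD − V_GS)/R = (5.77 − 0.953) / 25.4 = 0.19 mA.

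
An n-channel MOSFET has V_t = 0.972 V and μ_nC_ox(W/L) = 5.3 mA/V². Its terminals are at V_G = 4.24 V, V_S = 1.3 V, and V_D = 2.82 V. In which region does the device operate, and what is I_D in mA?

Triode; I_D = 9.73 mA

V_GS = V_G − V_S = 4.24 − 1.3 = 2.94 V; V_DS = V_D − V_S = 2.82 − 1.3 = 1.52 V.
V_ov = V_GS − V_t = 2.94 − 0.972 = 1.97 V.
Since V_DS = 1.52 V < V_ov = 1.97 V, the device is in the triode region.
I_D = k_n [V_ov · V_DS − ½ V_DS²] = 5.3 × [1.97 × 1.52 − 0.5 × 1.52²] = 9.73 mA.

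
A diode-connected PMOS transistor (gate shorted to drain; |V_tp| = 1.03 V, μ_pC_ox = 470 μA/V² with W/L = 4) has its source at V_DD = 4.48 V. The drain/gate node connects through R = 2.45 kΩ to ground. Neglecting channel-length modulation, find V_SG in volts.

With gate tied to drain, V_SG = V_SD ≥ V_SG − |V_tp|, so the device is in saturation.
k_p = μ_pC_ox · (W/L) = 1.88 mA/V².
KCL at the drain: ½ k_p (V_SG − |V_tp|)² = (V_DD − V_SG)/R.
Let x = V_SG − 1.03. Then 2.3 x² + x − 3.45 = 0, giving x = 1.03 V (positive root), so V_SG = 2.06 V.
I_D = (V_DD − V_SG)/R = (4.48 − 2.06) / 2.45 = 0.989 mA.

V_SG = 2.06 V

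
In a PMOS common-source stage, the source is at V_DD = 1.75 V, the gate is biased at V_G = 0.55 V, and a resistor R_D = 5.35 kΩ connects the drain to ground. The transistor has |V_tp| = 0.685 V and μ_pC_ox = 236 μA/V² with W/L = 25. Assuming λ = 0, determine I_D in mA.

V_SG = V_DD − V_G = 1.75 − 0.55 = 1.2 V, so V_ov = 1.2 − 0.685 = 0.515 V.
k_p = μ_pC_ox · (W/L) = 5.9 mA/V².
Assume saturation: I_D = ½ k_p V_ov² = 0.5 × 5.9 × 0.515² = 0.782 mA, giving V_SD = V_DD − I_D R_D = 1.75 − 0.782 × 5.35 = -2.44 V.
But -2.44 V < V_ov = 0.515 V, so the device is actually in triode.
In triode I_D = k_p[V_ov V_SD − ½ V_SD²] and I_D = (V_DD − V_SD)/R_D. Equating: 15.8 V_SD² − 17.26 V_SD + 1.75 = 0, giving V_SD = 0.113 V (the root below V_ov).
I_D = (1.75 − 0.113) / 5.35 = 0.306 mA.

I_D = 0.306 mA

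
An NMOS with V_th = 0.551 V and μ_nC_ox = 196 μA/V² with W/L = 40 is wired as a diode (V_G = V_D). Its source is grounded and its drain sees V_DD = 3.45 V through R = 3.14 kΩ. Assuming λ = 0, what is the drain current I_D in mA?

I_D = 0.781 mA

With gate tied to drain, V_GS = V_DS ≥ V_GS − V_th, so the device is in saturation.
k_n = μ_nC_ox · (W/L) = 7.84 mA/V².
KCL at the drain: ½ k_n (V_GS − V_th)² = (V_DD − V_GS)/R.
Let x = V_GS − 0.551. Then 12.3 x² + x − 2.899 = 0, giving x = 0.446 V (positive root), so V_GS = 0.997 V.
I_D = (V_DD − V_GS)/R = (3.45 − 0.997) / 3.14 = 0.781 mA.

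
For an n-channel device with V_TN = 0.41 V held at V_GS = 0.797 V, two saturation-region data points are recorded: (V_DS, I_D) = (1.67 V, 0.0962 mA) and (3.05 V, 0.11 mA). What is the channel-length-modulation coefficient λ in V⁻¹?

λ = 0.126 V⁻¹

With V_GS fixed, I_D ∝ (1 + λ V_DS) in saturation, so I_D2/I_D1 = (1 + λ V_DS2)/(1 + λ V_DS1).
0.11/0.0962 = 1.143 = (1 + 3.05 λ)/(1 + 1.67 λ).
Solving: λ (I_D1 V_DS2 − I_D2 V_DS1) = I_D2 − I_D1, so λ = (0.11 − 0.0962) / (0.0962 × 3.05 − 0.11 × 1.67) = 0.0138 / 0.11 = 0.126 V⁻¹.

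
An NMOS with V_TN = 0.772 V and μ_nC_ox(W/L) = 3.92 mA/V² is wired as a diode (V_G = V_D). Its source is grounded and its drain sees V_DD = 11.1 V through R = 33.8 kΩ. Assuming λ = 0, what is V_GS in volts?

With gate tied to drain, V_GS = V_DS ≥ V_GS − V_TN, so the device is in saturation.
KCL at the drain: ½ k_n (V_GS − V_TN)² = (V_DD − V_GS)/R.
Let x = V_GS − 0.772. Then 66.2 x² + x − 10.33 = 0, giving x = 0.387 V (positive root), so V_GS = 1.16 V.
I_D = (V_DD − V_GS)/R = (11.1 − 1.16) / 33.8 = 0.294 mA.

V_GS = 1.16 V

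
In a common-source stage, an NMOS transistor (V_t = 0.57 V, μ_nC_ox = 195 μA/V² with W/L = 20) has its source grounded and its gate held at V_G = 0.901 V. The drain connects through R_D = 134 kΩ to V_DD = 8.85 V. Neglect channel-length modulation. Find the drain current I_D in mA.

I_D = 0.0656 mA

V_GS = V_G = 0.901 V, so V_ov = 0.901 − 0.57 = 0.331 V.
k_n = μ_nC_ox · (W/L) = 3.9 mA/V².
Assume saturation: I_D = ½ k_n V_ov² = 0.5 × 3.9 × 0.331² = 0.214 mA, giving V_DS = V_DD − I_D R_D = 8.85 − 0.214 × 134 = -19.8 V.
But -19.8 V < V_ov = 0.331 V, so the device is actually in triode.
In triode I_D = k_n[V_ov V_DS − ½ V_DS²] and I_D = (V_DD − V_DS)/R_D. Equating: 261 V_DS² − 174 V_DS + 8.85 = 0, giving V_DS = 0.0555 V (the root below V_ov).
I_D = (8.85 − 0.0555) / 134 = 0.0656 mA.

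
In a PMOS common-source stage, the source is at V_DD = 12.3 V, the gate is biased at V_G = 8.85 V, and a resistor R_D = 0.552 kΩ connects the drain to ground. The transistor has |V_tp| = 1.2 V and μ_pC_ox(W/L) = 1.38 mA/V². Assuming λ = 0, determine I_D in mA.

I_D = 3.49 mA

V_SG = V_DD − V_G = 12.3 − 8.85 = 3.45 V, so V_ov = 3.45 − 1.2 = 2.25 V.
Assume saturation: I_D = ½ k_p V_ov² = 0.5 × 1.38 × 2.25² = 3.49 mA, giving V_SD = V_DD − I_D R_D = 12.3 − 3.49 × 0.552 = 10.4 V.
V_SD = 10.4 V ≥ V_ov = 2.25 V, confirming saturation.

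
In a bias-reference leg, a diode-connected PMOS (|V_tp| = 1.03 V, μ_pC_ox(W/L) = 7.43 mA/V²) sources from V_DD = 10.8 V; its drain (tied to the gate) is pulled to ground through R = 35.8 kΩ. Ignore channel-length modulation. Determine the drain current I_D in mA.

With gate tied to drain, V_SG = V_SD ≥ V_SG − |V_tp|, so the device is in saturation.
KCL at the drain: ½ k_p (V_SG − |V_tp|)² = (V_DD − V_SG)/R.
Let x = V_SG − 1.03. Then 133 x² + x − 9.77 = 0, giving x = 0.267 V (positive root), so V_SG = 1.3 V.
I_D = (V_DD − V_SG)/R = (10.8 − 1.3) / 35.8 = 0.265 mA.

I_D = 0.265 mA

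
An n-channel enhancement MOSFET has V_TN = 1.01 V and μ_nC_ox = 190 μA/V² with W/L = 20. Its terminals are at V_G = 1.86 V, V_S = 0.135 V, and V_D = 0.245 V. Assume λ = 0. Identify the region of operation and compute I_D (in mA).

V_GS = V_G − V_S = 1.86 − 0.135 = 1.73 V; V_DS = V_D − V_S = 0.245 − 0.135 = 0.11 V.
k_n = μ_nC_ox · (W/L) = 3.8 mA/V².
V_ov = V_GS − V_TN = 1.73 − 1.01 = 0.715 V.
Since V_DS = 0.11 V < V_ov = 0.715 V, the device is in the triode region.
I_D = k_n [V_ov · V_DS − ½ V_DS²] = 3.8 × [0.715 × 0.11 − 0.5 × 0.11²] = 0.276 mA.

Triode; I_D = 0.276 mA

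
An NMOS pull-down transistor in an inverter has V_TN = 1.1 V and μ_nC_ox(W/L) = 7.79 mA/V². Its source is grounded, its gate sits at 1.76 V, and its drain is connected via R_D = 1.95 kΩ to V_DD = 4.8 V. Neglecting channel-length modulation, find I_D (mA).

I_D = 1.70 mA

V_GS = V_G = 1.76 V, so V_ov = 1.76 − 1.1 = 0.66 V.
Assume saturation: I_D = ½ k_n V_ov² = 0.5 × 7.79 × 0.66² = 1.7 mA, giving V_DS = V_DD − I_D R_D = 4.8 − 1.7 × 1.95 = 1.49 V.
V_DS = 1.49 V ≥ V_ov = 0.66 V, confirming saturation.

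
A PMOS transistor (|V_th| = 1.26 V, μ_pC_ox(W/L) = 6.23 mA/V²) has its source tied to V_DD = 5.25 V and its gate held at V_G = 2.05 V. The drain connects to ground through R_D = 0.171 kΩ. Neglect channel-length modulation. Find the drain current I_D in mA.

I_D = 11.7 mA

V_SG = V_DD − V_G = 5.25 − 2.05 = 3.2 V, so V_ov = 3.2 − 1.26 = 1.94 V.
Assume saturation: I_D = ½ k_p V_ov² = 0.5 × 6.23 × 1.94² = 11.7 mA, giving V_SD = V_DD − I_D R_D = 5.25 − 11.7 × 0.171 = 3.25 V.
V_SD = 3.25 V ≥ V_ov = 1.94 V, confirming saturation.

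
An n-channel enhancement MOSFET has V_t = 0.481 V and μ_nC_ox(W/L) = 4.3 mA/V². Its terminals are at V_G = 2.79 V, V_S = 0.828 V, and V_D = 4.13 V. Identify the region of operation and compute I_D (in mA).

V_GS = V_G − V_S = 2.79 − 0.828 = 1.96 V; V_DS = V_D − V_S = 4.13 − 0.828 = 3.3 V.
V_ov = V_GS − V_t = 1.96 − 0.481 = 1.48 V.
Since V_DS = 3.3 V ≥ V_ov = 1.48 V, the device is in saturation.
I_D = ½ k_n V_ov² = 0.5 × 4.3 × 1.48² = 4.72 mA.

Saturation; I_D = 4.72 mA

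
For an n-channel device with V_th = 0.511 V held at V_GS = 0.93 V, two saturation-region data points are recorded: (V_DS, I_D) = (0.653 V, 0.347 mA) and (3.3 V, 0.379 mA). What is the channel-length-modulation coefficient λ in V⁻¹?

With V_GS fixed, I_D ∝ (1 + λ V_DS) in saturation, so I_D2/I_D1 = (1 + λ V_DS2)/(1 + λ V_DS1).
0.379/0.347 = 1.092 = (1 + 3.3 λ)/(1 + 0.653 λ).
Solving: λ (I_D1 V_DS2 − I_D2 V_DS1) = I_D2 − I_D1, so λ = (0.379 − 0.347) / (0.347 × 3.3 − 0.379 × 0.653) = 0.032 / 0.898 = 0.0357 V⁻¹.

λ = 0.0357 V⁻¹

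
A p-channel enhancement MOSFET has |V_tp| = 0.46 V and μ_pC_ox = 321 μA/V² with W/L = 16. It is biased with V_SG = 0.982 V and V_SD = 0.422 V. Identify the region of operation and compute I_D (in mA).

Triode; I_D = 0.674 mA

k_p = μ_pC_ox · (W/L) = 5.136 mA/V².
V_ov = V_SG − |V_tp| = 0.982 − 0.46 = 0.522 V.
Since V_SD = 0.422 V < V_ov = 0.522 V, the device is in the triode region.
I_D = k_p [V_ov · V_SD − ½ V_SD²] = 5.136 × [0.522 × 0.422 − 0.5 × 0.422²] = 0.674 mA.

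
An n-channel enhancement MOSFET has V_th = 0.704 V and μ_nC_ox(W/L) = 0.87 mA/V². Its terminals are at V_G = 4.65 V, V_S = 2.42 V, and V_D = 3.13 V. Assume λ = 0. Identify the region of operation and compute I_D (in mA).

V_GS = V_G − V_S = 4.65 − 2.42 = 2.23 V; V_DS = V_D − V_S = 3.13 − 2.42 = 0.71 V.
V_ov = V_GS − V_th = 2.23 − 0.704 = 1.53 V.
Since V_DS = 0.71 V < V_ov = 1.53 V, the device is in the triode region.
I_D = k_n [V_ov · V_DS − ½ V_DS²] = 0.87 × [1.53 × 0.71 − 0.5 × 0.71²] = 0.723 mA.

Triode; I_D = 0.723 mA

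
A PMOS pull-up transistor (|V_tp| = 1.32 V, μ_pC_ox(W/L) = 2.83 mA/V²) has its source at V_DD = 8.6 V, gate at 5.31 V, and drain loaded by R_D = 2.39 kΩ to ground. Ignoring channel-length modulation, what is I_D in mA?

V_SG = V_DD − V_G = 8.6 − 5.31 = 3.29 V, so V_ov = 3.29 − 1.32 = 1.97 V.
Assume saturation: I_D = ½ k_p V_ov² = 0.5 × 2.83 × 1.97² = 5.49 mA, giving V_SD = V_DD − I_D R_D = 8.6 − 5.49 × 2.39 = -4.52 V.
But -4.52 V < V_ov = 1.97 V, so the device is actually in triode.
In triode I_D = k_p[V_ov V_SD − ½ V_SD²] and I_D = (V_DD − V_SD)/R_D. Equating: 3.38 V_SD² − 14.32 V_SD + 8.6 = 0, giving V_SD = 0.724 V (the root below V_ov).
I_D = (8.6 − 0.724) / 2.39 = 3.3 mA.

I_D = 3.30 mA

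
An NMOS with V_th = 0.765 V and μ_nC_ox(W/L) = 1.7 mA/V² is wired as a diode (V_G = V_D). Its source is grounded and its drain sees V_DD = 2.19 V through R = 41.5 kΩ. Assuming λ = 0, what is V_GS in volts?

V_GS = 0.952 V

With gate tied to drain, V_GS = V_DS ≥ V_GS − V_th, so the device is in saturation.
KCL at the drain: ½ k_n (V_GS − V_th)² = (V_DD − V_GS)/R.
Let x = V_GS − 0.765. Then 35.3 x² + x − 1.425 = 0, giving x = 0.187 V (positive root), so V_GS = 0.952 V.
I_D = (V_DD − V_GS)/R = (2.19 − 0.952) / 41.5 = 0.0298 mA.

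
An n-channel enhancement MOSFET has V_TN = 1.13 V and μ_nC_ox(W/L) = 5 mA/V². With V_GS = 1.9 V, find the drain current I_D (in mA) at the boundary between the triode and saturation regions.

At the boundary V_DS = V_ov = V_GS − V_TN = 1.9 − 1.13 = 0.77 V.
I_D = ½ k_n V_ov² = 0.5 × 5 × 0.77² = 1.48 mA.

I_D = 1.48 mA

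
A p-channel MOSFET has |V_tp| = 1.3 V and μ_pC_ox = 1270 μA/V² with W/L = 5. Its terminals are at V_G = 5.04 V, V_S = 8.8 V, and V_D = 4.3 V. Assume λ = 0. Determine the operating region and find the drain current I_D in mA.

Saturation; I_D = 19.2 mA

V_SG = V_S − V_G = 8.8 − 5.04 = 3.76 V; V_SD = V_S − V_D = 8.8 − 4.3 = 4.5 V.
k_p = μ_pC_ox · (W/L) = 6.35 mA/V².
V_ov = V_SG − |V_tp| = 3.76 − 1.3 = 2.46 V.
Since V_SD = 4.5 V ≥ V_ov = 2.46 V, the device is in saturation.
I_D = ½ k_p V_ov² = 0.5 × 6.35 × 2.46² = 19.2 mA.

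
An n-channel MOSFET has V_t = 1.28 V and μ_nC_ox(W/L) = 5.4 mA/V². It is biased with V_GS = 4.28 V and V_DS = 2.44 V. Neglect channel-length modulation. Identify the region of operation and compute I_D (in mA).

Triode; I_D = 23.5 mA

V_ov = V_GS − V_t = 4.28 − 1.28 = 3 V.
Since V_DS = 2.44 V < V_ov = 3 V, the device is in the triode region.
I_D = k_n [V_ov · V_DS − ½ V_DS²] = 5.4 × [3 × 2.44 − 0.5 × 2.44²] = 23.5 mA.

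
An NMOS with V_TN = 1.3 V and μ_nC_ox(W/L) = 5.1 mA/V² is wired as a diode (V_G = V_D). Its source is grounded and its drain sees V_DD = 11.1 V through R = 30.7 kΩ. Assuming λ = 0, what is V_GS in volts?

V_GS = 1.65 V

With gate tied to drain, V_GS = V_DS ≥ V_GS − V_TN, so the device is in saturation.
KCL at the drain: ½ k_n (V_GS − V_TN)² = (V_DD − V_GS)/R.
Let x = V_GS − 1.3. Then 78.3 x² + x − 9.8 = 0, giving x = 0.347 V (positive root), so V_GS = 1.65 V.
I_D = (V_DD − V_GS)/R = (11.1 − 1.65) / 30.7 = 0.308 mA.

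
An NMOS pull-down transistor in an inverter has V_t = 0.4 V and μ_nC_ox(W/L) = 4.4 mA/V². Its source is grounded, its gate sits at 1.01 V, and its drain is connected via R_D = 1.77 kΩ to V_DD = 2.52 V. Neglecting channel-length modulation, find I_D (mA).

V_GS = V_G = 1.01 V, so V_ov = 1.01 − 0.4 = 0.61 V.
Assume saturation: I_D = ½ k_n V_ov² = 0.5 × 4.4 × 0.61² = 0.819 mA, giving V_DS = V_DD − I_D R_D = 2.52 − 0.819 × 1.77 = 1.07 V.
V_DS = 1.07 V ≥ V_ov = 0.61 V, confirming saturation.

I_D = 0.819 mA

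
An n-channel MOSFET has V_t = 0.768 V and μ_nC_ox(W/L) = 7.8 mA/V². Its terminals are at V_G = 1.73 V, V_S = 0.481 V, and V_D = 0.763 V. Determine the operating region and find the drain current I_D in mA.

V_GS = V_G − V_S = 1.73 − 0.481 = 1.25 V; V_DS = V_D − V_S = 0.763 − 0.481 = 0.282 V.
V_ov = V_GS − V_t = 1.25 − 0.768 = 0.481 V.
Since V_DS = 0.282 V < V_ov = 0.481 V, the device is in the triode region.
I_D = k_n [V_ov · V_DS − ½ V_DS²] = 7.8 × [0.481 × 0.282 − 0.5 × 0.282²] = 0.748 mA.

Triode; I_D = 0.748 mA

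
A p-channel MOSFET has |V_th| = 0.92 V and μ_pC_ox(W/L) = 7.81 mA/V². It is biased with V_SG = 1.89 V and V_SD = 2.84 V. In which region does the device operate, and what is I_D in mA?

V_ov = V_SG − |V_th| = 1.89 − 0.92 = 0.97 V.
Since V_SD = 2.84 V ≥ V_ov = 0.97 V, the device is in saturation.
I_D = ½ k_p V_ov² = 0.5 × 7.81 × 0.97² = 3.67 mA.

Saturation; I_D = 3.67 mA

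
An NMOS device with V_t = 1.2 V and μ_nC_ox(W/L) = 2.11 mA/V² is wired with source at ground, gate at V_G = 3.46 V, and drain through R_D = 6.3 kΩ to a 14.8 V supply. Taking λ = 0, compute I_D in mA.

V_GS = V_G = 3.46 V, so V_ov = 3.46 − 1.2 = 2.26 V.
Assume saturation: I_D = ½ k_n V_ov² = 0.5 × 2.11 × 2.26² = 5.39 mA, giving V_DS = V_DD − I_D R_D = 14.8 − 5.39 × 6.3 = -19.1 V.
But -19.1 V < V_ov = 2.26 V, so the device is actually in triode.
In triode I_D = k_n[V_ov V_DS − ½ V_DS²] and I_D = (V_DD − V_DS)/R_D. Equating: 6.65 V_DS² − 31.04 V_DS + 14.8 = 0, giving V_DS = 0.539 V (the root below V_ov).
I_D = (14.8 − 0.539) / 6.3 = 2.26 mA.

I_D = 2.26 mA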